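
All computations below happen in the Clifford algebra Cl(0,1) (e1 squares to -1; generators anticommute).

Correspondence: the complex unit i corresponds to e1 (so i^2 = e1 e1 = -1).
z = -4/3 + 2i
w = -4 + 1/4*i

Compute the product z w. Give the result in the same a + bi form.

In blades: z = -4/3 + 2*e1, w = -4 + 1/4*e1.
Distribute z over w term by term (generator squares from the signature, products reordered to ascending indices): (-4/3)*w = 16/3 - 1/3*e1; (2*e1)*w = -1/2 - 8*e1.
Sum: 29/6 - 25/3*e1; translating back through the correspondence:
Answer: 29/6 - 25/3*i


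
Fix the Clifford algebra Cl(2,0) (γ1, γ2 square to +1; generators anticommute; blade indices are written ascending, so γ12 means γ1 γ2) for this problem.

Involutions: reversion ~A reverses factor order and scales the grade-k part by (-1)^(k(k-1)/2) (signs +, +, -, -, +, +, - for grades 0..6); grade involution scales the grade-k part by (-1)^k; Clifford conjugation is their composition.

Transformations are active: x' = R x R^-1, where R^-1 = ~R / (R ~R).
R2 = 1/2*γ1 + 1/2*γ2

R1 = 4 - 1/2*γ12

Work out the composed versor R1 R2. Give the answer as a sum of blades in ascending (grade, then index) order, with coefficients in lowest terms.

Distribute over the terms of R1 (each basis-blade product reordered to ascending indices, repeated generators contracted through their squares):
(4) R2 = 2*γ1 + 2*γ2
(-1/2*γ12) R2 = -1/4*γ1 + 1/4*γ2
Summing the partial products and collecting blades:
Answer: 7/4*γ1 + 9/4*γ2


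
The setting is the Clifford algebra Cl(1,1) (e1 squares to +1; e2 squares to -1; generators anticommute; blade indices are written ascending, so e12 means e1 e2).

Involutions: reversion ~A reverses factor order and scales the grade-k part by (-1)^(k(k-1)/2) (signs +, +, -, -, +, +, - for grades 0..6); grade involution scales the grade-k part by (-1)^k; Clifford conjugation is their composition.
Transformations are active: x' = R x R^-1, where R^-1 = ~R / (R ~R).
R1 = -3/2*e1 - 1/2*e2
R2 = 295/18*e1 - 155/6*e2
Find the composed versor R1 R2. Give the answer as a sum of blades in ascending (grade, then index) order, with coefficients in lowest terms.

Distribute over the terms of R1 (each basis-blade product reordered to ascending indices, repeated generators contracted through their squares):
(-3/2*e1) R2 = -295/12 + 155/4*e12
(-1/2*e2) R2 = -155/12 + 295/36*e12
Summing the partial products and collecting blades:
Answer: -75/2 + 845/18*e12


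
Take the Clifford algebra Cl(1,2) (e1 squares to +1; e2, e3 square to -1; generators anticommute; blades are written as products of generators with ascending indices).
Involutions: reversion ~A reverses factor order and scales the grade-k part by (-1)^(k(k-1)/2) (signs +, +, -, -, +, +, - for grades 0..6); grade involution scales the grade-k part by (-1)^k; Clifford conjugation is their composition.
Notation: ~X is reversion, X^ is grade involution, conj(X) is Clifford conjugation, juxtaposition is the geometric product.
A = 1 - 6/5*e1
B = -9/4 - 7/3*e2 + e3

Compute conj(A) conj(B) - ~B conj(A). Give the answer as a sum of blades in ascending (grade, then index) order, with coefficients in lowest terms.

first term: -9/4 - 27/10*e1 + 7/3*e2 - e3 + 14/5*e1 e2 - 6/5*e1 e3
second term: -9/4 - 27/10*e1 - 7/3*e2 + e3 + 14/5*e1 e2 - 6/5*e1 e3
Answer: 14/3*e2 - 2*e3


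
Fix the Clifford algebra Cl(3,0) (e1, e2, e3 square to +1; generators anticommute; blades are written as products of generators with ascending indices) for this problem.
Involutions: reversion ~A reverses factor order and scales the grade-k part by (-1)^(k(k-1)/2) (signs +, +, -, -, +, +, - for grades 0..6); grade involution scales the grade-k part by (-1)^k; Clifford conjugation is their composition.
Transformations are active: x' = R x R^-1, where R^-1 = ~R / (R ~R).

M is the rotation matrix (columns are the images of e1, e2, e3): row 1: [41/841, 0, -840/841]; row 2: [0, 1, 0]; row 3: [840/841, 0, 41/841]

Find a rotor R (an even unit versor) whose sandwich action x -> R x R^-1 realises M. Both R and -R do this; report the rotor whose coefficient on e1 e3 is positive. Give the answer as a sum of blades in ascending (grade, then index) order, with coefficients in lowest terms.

Method: write R = a + b12*e1 e2 + b13*e1 e3 + b23*e2 e3 with a^2 + b12^2 + b13^2 + b23^2 = 1 (so R^-1 = ~R). Expanding the columns R e_j ~R gives tr M = 4a^2 - 1 and, from the antisymmetric part, M21 - M12 = -4a*b12, M13 - M31 = 4a*b13, M32 - M23 = -4a*b23.
Here tr M = 923/841, so a^2 = (1 + tr M)/4 = 441/841 and a = ±21/29. Taking a = 21/29: M21 - M12 = 0, M13 - M31 = -1680/841, M32 - M23 = 0, giving b12 = 0, b13 = -20/29, b23 = 0, i.e. R = 21/29 - 20/29*e1 e3.
Its e1 e3 coefficient is negative, so report the other preimage -R.
Answer: -21/29 + 20/29*e1 e3. Recall the cover is two-to-one: with M of trace 923/841, both preimages act alike, and the stated e1 e3 sign chooses the sheet.


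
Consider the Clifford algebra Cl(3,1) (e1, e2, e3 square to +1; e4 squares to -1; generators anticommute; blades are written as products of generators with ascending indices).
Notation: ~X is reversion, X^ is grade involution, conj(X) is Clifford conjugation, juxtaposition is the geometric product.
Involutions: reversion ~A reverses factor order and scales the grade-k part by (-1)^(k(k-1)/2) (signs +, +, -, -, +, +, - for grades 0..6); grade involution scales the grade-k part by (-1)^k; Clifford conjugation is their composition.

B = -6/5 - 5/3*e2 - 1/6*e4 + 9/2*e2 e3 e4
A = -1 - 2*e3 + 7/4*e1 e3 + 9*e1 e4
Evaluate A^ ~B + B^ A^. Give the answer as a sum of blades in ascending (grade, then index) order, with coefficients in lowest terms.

first term: 6/5 + 3/2*e1 + 5/3*e2 - 12/5*e3 + 1/6*e4 - 21/10*e1 e3 - 54/5*e1 e4 + 10/3*e2 e3 + 9*e2 e4 - 1/3*e3 e4 + 521/12*e1 e2 e3 + 183/8*e1 e2 e4 - 7/24*e1 e3 e4 + 9/2*e2 e3 e4
second term: 6/5 + 3/2*e1 - 5/3*e2 - 12/5*e3 - 1/6*e4 - 21/10*e1 e3 - 54/5*e1 e4 + 10/3*e2 e3 + 9*e2 e4 - 1/3*e3 e4 - 521/12*e1 e2 e3 - 183/8*e1 e2 e4 + 7/24*e1 e3 e4 + 9/2*e2 e3 e4
Answer: 12/5 + 3*e1 - 24/5*e3 - 21/5*e1 e3 - 108/5*e1 e4 + 20/3*e2 e3 + 18*e2 e4 - 2/3*e3 e4 + 9*e2 e3 e4


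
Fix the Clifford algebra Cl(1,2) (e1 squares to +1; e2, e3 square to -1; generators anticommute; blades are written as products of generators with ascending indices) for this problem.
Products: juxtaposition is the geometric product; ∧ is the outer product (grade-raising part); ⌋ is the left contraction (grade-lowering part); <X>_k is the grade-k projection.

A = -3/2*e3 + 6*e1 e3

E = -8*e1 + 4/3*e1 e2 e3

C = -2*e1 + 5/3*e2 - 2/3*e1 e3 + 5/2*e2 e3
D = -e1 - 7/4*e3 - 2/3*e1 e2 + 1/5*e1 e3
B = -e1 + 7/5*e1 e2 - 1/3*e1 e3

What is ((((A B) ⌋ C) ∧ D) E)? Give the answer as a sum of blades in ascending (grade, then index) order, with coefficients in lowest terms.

step 1: -2 + 1/2*e1 + 6*e3 - 3/2*e1 e3 + 42/5*e2 e3 - 21/10*e1 e2 e3
step 2: -21 + 35/3*e2 - 1/3*e3 + 4/3*e1 e3 - 5*e2 e3
step 3: 21*e1 + 147/4*e3 + 77/3*e1 e2 - 68/15*e1 e3 - 245/12*e2 e3 + 26/9*e1 e2 e3
step 4: -4640/27 + 245/9*e1 + 9512/45*e2 - 92/45*e3 - 49*e1 e2 + 294*e1 e3 + 44/9*e2 e3 + 490/3*e1 e2 e3
Answer: -4640/27 + 245/9*e1 + 9512/45*e2 - 92/45*e3 - 49*e1 e2 + 294*e1 e3 + 44/9*e2 e3 + 490/3*e1 e2 e3


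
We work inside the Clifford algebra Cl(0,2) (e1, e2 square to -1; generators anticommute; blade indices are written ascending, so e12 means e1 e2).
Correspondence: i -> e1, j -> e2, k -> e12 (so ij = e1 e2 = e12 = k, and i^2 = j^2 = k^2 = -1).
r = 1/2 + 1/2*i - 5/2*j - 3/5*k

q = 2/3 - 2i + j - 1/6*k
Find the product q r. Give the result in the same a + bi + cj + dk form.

In blades: q = 2/3 - 2*e1 + e2 - 1/6*e12, r = 1/2 + 1/2*e1 - 5/2*e2 - 3/5*e12.
Distribute q over r term by term (generator squares from the signature, products reordered to ascending indices): (2/3)*r = 1/3 + 1/3*e1 - 5/3*e2 - 2/5*e12; (-2*e1)*r = 1 - e1 - 6/5*e2 + 5*e12; (e2)*r = 5/2 - 3/5*e1 + 1/2*e2 - 1/2*e12; (-1/6*e12)*r = -1/10 - 5/12*e1 - 1/12*e2 - 1/12*e12.
Sum: 56/15 - 101/60*e1 - 49/20*e2 + 241/60*e12; translating back through the correspondence:
Answer: 56/15 - 101/60*i - 49/20*j + 241/60*k


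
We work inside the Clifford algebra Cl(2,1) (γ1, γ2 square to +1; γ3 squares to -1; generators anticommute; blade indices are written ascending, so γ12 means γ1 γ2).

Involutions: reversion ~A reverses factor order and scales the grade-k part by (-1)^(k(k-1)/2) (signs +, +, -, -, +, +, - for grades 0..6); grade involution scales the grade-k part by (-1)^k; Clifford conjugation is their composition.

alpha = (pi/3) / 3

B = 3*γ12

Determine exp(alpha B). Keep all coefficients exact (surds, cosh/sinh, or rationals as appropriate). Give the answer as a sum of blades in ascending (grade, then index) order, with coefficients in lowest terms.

B^2 = (3)^2*(γ12)^2 = 9*(-1) = -9 (a basis 2-blade squares to minus the product of its generators' squares).
B^2 = -9 — circular case — the even/odd split gives cos and sin: l = 3, alpha*l = pi/3, so exp(alpha B) = cos(pi/3) + (sin(pi/3)/3)*B = 1/2 + (sqrt(3)/6)*B.
Answer: 1/2 + sqrt(3)/2*γ12


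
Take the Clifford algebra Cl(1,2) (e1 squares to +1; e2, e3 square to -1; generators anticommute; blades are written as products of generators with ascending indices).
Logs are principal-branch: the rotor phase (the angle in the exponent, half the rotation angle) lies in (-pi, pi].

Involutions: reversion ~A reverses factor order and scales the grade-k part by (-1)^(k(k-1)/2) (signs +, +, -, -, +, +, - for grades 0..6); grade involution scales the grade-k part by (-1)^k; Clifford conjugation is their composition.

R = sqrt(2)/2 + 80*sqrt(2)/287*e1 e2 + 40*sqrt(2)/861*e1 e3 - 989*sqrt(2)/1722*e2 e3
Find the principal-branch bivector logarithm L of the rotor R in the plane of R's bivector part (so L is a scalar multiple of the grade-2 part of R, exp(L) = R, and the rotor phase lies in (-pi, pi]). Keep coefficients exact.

The scalar part of R is sqrt(2)/2, which fixes the principal-branch rotor phase; the unit plane is then the bivector part divided by the sine of that phase, and L is that plane scaled by the phase.
Concretely: cos(phase) = sqrt(2)/2 gives phase = ±pi/4, and since phase/sin(phase) is even the sign is immaterial: L = (phase/sin(phase)) * <R>_2 = (sqrt(2)*pi/4) * <R>_2.
Answer: 40*pi/287*e1 e2 + 20*pi/861*e1 e3 - 989*pi/3444*e2 e3


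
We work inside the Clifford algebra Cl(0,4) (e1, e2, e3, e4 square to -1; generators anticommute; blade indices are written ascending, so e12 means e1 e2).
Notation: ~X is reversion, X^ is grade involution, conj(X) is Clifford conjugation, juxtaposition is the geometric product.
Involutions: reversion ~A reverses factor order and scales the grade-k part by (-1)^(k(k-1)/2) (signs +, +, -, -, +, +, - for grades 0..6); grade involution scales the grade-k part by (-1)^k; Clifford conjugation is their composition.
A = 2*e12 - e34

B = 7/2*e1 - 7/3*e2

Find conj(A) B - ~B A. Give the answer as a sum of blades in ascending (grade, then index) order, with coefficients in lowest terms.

first term: -14/3*e1 - 7*e2 + 7/2*e134 - 7/3*e234
second term: -14/3*e1 - 7*e2 - 7/2*e134 + 7/3*e234
Answer: 7*e134 - 14/3*e234


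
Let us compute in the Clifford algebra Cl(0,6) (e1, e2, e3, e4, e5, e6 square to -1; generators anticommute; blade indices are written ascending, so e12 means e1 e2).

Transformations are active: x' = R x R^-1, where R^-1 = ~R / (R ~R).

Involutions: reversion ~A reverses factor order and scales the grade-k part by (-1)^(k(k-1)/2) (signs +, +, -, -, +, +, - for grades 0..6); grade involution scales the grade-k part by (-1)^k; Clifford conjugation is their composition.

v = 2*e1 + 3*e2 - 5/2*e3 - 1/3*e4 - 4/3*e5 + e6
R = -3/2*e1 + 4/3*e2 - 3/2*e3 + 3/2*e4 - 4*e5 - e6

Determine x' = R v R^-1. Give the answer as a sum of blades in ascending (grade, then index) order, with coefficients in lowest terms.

~R = -3/2*e1 + 4/3*e2 - 3/2*e3 + 3/2*e4 - 4*e5 - e6, and R ~R = -919/36, so R^-1 = ~R / (-919/36).
R v = -103/12 - 43/6*e12 + 27/4*e13 - 5/2*e14 + 10*e15 + 1/2*e16 + 7/6*e23 - 89/18*e24 + 92/9*e25 + 13/3*e26 + 17/4*e34 - 8*e35 - 4*e36 - 10/3*e45 + 7/6*e46 - 16/3*e56
Answer: -2765/919*e1 - 1933/919*e2 + 2741/1838*e3 + 3700/2757*e4 - 3740/2757*e5 - 1537/919*e6


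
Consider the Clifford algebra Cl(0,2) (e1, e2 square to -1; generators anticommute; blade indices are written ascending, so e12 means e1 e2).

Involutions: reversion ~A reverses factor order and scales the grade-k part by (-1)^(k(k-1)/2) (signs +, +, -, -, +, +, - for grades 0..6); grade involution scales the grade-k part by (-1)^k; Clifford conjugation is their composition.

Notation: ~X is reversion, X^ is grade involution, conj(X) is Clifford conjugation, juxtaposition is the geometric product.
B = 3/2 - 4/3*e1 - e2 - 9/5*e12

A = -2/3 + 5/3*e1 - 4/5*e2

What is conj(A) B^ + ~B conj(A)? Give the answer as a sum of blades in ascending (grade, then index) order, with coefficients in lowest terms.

first term: 19/45 - 2173/450*e1 - 37/15*e2 - 23/15*e12
second term: -109/45 - 1373/450*e1 - 17/15*e2 - 59/15*e12
Answer: -2 - 197/25*e1 - 18/5*e2 - 82/15*e12


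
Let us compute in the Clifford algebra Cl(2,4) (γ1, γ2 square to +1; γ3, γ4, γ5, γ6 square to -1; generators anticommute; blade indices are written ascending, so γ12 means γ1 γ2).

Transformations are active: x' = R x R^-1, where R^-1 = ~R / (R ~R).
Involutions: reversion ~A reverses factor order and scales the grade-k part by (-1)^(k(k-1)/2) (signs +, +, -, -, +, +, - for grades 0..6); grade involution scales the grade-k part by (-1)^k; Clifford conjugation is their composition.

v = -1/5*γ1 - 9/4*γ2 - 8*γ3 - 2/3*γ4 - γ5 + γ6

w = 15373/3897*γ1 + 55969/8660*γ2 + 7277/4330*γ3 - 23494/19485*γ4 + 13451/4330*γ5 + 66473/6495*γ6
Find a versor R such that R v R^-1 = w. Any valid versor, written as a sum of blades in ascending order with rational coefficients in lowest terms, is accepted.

Why this works: both vectors square to -220831/3600, so q(v) = q(w) and R = v + w = 72968/19485*γ1 + 9121/2165*γ2 - 27363/4330*γ3 - 36484/19485*γ4 + 9121/4330*γ5 + 72968/6495*γ6 carries v to w — its own direction survives, the complement (v - w)/2 flips.
Answer: 72968/19485*γ1 + 9121/2165*γ2 - 27363/4330*γ3 - 36484/19485*γ4 + 9121/4330*γ5 + 72968/6495*γ6


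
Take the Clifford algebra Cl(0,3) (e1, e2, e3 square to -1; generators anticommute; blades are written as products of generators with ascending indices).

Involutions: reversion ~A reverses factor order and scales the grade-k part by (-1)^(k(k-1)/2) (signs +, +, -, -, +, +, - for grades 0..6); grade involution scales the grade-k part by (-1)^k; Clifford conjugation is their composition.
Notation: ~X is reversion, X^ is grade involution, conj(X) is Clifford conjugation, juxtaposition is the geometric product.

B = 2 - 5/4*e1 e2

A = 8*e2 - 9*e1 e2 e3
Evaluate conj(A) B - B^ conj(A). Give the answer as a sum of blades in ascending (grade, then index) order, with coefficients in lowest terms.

first term: 10*e1 - 16*e2 - 45/4*e3 - 18*e1 e2 e3
second term: -10*e1 - 16*e2 - 45/4*e3 - 18*e1 e2 e3
Answer: 20*e1


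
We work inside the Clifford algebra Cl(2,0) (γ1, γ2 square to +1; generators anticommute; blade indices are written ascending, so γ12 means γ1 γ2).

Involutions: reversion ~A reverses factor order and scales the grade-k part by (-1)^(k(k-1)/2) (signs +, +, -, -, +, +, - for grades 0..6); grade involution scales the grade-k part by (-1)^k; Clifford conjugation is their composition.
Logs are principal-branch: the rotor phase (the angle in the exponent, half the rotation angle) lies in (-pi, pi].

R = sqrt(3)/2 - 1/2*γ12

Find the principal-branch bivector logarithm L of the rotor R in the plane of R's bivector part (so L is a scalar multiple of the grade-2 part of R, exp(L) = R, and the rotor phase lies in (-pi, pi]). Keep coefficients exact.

The scalar part of R is sqrt(3)/2, which pins the rotor phase on the principal branch; dividing the bivector part by the sine of that phase recovers the unit plane, and L is the phase times that plane.
Concretely: cos(phase) = sqrt(3)/2 gives phase = ±pi/6, and since phase/sin(phase) is even the sign is immaterial: L = (phase/sin(phase)) * <R>_2 = (pi/3) * <R>_2.
Answer: -pi/6*γ12


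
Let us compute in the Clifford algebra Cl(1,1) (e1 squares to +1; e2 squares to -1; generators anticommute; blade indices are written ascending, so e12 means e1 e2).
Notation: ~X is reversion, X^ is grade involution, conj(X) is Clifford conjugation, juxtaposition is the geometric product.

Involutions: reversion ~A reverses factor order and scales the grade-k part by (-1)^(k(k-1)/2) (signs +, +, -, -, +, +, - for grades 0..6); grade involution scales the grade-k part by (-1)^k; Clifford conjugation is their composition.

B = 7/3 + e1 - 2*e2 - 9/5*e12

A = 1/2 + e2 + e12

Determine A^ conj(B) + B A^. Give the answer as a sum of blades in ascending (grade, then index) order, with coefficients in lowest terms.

first term: 149/30 - 43/10*e1 - 1/3*e2 + 67/30*e12
second term: -79/30 - 33/10*e1 - 7/3*e2 + 13/30*e12
Answer: 7/3 - 38/5*e1 - 8/3*e2 + 8/3*e12


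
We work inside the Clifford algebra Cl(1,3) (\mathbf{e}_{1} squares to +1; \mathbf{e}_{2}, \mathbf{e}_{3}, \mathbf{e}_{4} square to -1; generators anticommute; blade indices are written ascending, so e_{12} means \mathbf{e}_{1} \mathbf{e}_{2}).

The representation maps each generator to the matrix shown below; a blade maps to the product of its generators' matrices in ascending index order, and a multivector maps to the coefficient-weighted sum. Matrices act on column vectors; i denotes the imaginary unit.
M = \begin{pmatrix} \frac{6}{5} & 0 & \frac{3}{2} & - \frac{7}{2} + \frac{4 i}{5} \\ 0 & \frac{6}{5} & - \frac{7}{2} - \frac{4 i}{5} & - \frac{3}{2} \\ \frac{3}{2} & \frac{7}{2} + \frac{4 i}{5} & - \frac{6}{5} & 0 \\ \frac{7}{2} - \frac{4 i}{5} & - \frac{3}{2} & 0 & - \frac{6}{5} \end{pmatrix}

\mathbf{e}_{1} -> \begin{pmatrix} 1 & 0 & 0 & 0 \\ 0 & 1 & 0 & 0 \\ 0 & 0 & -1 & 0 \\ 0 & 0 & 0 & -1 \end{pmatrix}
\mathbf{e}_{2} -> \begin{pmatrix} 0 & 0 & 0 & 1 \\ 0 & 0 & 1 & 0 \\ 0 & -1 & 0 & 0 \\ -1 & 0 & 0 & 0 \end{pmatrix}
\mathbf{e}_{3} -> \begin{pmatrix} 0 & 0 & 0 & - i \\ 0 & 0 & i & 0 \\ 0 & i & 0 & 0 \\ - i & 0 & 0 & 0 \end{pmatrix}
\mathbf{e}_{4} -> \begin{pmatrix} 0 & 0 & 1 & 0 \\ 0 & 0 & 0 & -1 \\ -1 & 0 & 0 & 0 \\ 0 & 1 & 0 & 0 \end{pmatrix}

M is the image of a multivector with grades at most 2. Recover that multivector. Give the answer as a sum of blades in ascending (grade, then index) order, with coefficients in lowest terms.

Method: the blade images are trace-orthogonal — tr(rho(e_A) rho(e_B)^-1) = 4 if A = B and 0 otherwise — and rho(e_A)^-1 = (e_A)^2 * rho(e_A) with (e_A)^2 = +1 or -1, so the coefficient of e_A in the preimage is (e_A)^2 * tr(M rho(e_A))/4.
Nonzero projections over blades of grade <= 2: e_{1}: (e_{1})^2 = +1, tr(M rho(e_{1})) = \frac{24}{5}, coefficient \frac{6}{5}; e_{2}: (e_{2})^2 = -1, tr(M rho(e_{2})) = 14, coefficient -\frac{7}{2}; e_{13}: (e_{13})^2 = +1, tr(M rho(e_{13})) = - \frac{16}{5}, coefficient -\frac{4}{5}; e_{14}: (e_{14})^2 = +1, tr(M rho(e_{14})) = 6, coefficient \frac{3}{2}. Every other blade of grade <= 2 projects to 0.
Answer: \frac{6}{5} e_{1} - \frac{7}{2} e_{2} - \frac{4}{5} e_{13} + \frac{3}{2} e_{14}


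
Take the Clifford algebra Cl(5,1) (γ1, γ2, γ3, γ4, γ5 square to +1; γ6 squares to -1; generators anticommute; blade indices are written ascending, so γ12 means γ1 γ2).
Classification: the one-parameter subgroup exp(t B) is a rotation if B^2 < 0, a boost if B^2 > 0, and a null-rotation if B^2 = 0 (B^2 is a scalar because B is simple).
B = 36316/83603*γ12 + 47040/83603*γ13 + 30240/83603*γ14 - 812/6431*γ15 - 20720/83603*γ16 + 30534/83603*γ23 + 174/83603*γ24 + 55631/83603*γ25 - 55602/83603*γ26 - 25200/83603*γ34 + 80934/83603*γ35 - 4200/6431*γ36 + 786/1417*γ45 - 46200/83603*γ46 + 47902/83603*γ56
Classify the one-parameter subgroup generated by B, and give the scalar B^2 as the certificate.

B^2 term by term: the squares give (36316/83603)^2*(γ12)^2 + (47040/83603)^2*(γ13)^2 + (30240/83603)^2*(γ14)^2 + (-812/6431)^2*(γ15)^2 + (-20720/83603)^2*(γ16)^2 + (30534/83603)^2*(γ23)^2 + (174/83603)^2*(γ24)^2 + (55631/83603)^2*(γ25)^2 + (-55602/83603)^2*(γ26)^2 + (-25200/83603)^2*(γ34)^2 + (80934/83603)^2*(γ35)^2 + (-4200/6431)^2*(γ36)^2 + (786/1417)^2*(γ45)^2 + (-46200/83603)^2*(γ46)^2 + (47902/83603)^2*(γ56)^2 = 1318851856/6989461609*(-1) + 2212761600/6989461609*(-1) + 914457600/6989461609*(-1) + 659344/41357761*(-1) + 429318400/6989461609*(+1) + 932325156/6989461609*(-1) + 30276/6989461609*(-1) + 3094808161/6989461609*(-1) + 3091582404/6989461609*(+1) + 635040000/6989461609*(-1) + 6550312356/6989461609*(-1) + 17640000/41357761*(+1) + 617796/2007889*(-1) + 2134440000/6989461609*(+1) + 2294601604/6989461609*(+1) = -1 (each basis 2-blade squares to minus the product of its generators' squares); cross terms between blades sharing an index anticommute and cancel; the commuting (index-disjoint) pairs give grade-4 terms 2*c*c'*(blade product), which cancel blade by blade — γ1234: -1830326400/6989461609 - 16369920/6989461609 + 1846696320/6989461609 = 0; γ1235: 5878398288/6989461609 - 5233764480/6989461609 - 49587216/537650893 = 0; γ1236: -305054400/537650893 + 5231036160/6989461609 - 1265328960/6989461609 = 0; γ1245: 57088752/118465451 - 3364562880/6989461609 - 282576/537650893 = 0; γ1246: -3355598400/6989461609 + 3362808960/6989461609 - 7210560/6989461609 = 0; γ1256: 3479218064/6989461609 - 90297648/537650893 - 2305348640/6989461609 = 0; γ1345: 73946880/118465451 - 4894888320/6989461609 + 40924800/537650893 = 0; γ1346: -4346496000/6989461609 + 254016000/537650893 + 1044288000/6989461609 = 0; γ1356: 4506620160/6989461609 - 6820800/41357761 - 3353904960/6989461609 = 0; γ1456: 2897112960/6989461609 - 75028800/537650893 - 32571840/118465451 = 0; γ2345: 47999448/118465451 - 28165032/6989461609 - 2803802400/6989461609 = 0; γ2346: -2821341600/6989461609 + 1461600/537650893 + 2802340800/6989461609 = 0; γ2356: 2925279336/6989461609 + 467300400/537650893 - 9000184536/6989461609 = 0; γ2456: 16669896/6989461609 + 5140304400/6989461609 - 87406344/118465451 = 0; γ3456: -2414260800/6989461609 + 7478301600/6989461609 - 6602400/9112727 = 0 — confirming B is simple. So B^2 = -1.
Answer: rotation, certificate B^2 = -1. The scalar -1 is the complete invariant here: its sign names the subgroup type.


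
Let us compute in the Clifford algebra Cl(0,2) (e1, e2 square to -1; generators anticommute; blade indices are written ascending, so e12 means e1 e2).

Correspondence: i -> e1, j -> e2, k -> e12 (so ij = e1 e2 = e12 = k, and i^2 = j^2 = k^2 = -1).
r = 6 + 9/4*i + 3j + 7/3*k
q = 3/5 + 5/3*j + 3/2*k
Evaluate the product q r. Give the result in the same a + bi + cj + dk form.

In blades: q = 3/5 + 5/3*e2 + 3/2*e12, r = 6 + 9/4*e1 + 3*e2 + 7/3*e12.
Distribute q over r term by term (generator squares from the signature, products reordered to ascending indices): (3/5)*r = 18/5 + 27/20*e1 + 9/5*e2 + 7/5*e12; (5/3*e2)*r = -5 + 35/9*e1 + 10*e2 - 15/4*e12; (3/2*e12)*r = -7/2 - 9/2*e1 + 27/8*e2 + 9*e12.
Sum: -49/10 + 133/180*e1 + 607/40*e2 + 133/20*e12; translating back through the correspondence:
Answer: -49/10 + 133/180*i + 607/40*j + 133/20*k


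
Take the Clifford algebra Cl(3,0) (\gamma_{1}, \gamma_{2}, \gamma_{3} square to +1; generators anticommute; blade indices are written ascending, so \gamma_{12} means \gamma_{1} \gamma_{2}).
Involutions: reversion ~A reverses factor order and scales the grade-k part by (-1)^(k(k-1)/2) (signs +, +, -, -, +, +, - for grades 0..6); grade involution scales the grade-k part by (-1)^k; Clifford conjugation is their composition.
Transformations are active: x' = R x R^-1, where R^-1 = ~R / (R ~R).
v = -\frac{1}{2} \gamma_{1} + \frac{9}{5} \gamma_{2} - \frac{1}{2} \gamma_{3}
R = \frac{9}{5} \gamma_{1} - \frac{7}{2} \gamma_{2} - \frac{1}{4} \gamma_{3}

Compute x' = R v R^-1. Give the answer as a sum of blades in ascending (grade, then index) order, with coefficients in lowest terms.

~R = \frac{9}{5} \gamma_{1} - \frac{7}{2} \gamma_{2} - \frac{1}{4} \gamma_{3}, and R ~R = \frac{6221}{400}, so R^-1 = ~R / (\frac{6221}{400}).
R v = -\frac{283}{40} + \frac{149}{100} \gamma_{12} - \frac{41}{40} \gamma_{13} + \frac{11}{5} \gamma_{23}
Answer: -\frac{14155}{12442} \gamma_{1} + \frac{43061}{31105} \gamma_{2} + \frac{9051}{12442} \gamma_{3}


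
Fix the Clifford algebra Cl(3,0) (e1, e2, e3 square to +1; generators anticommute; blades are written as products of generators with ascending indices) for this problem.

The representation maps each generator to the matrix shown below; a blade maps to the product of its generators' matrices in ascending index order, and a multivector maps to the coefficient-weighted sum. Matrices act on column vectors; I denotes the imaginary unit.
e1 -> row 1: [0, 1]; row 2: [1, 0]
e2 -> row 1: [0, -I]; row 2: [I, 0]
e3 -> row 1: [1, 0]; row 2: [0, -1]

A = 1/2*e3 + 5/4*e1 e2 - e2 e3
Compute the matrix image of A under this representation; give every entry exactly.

Bivector images (products of the table entries): rho(e1 e2) = rho(e1)rho(e2) = row 1: [I, 0]; row 2: [0, -I]; rho(e2 e3) = rho(e2)rho(e3) = row 1: [0, I]; row 2: [I, 0].
M = (1/2)*rho(e3) + (5/4)*rho(e1 e2) + (-1)*rho(e2 e3), summed entrywise:
Answer: row 1: [1/2 + 5*I/4, -I]; row 2: [-I, -1/2 - 5*I/4]


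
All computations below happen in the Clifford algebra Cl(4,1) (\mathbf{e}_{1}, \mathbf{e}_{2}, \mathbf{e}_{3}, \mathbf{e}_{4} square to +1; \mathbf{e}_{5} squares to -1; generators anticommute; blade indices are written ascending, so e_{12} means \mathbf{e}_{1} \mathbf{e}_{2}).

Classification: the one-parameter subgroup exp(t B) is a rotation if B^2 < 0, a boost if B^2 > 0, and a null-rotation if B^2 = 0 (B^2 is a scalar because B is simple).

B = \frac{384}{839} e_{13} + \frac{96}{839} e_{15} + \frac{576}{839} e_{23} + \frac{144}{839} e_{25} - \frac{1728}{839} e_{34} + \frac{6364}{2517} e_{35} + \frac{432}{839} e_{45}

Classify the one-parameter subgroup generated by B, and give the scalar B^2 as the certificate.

B^2 term by term: the squares give (\frac{384}{839})^2*(e_{13})^2 + (\frac{96}{839})^2*(e_{15})^2 + (\frac{576}{839})^2*(e_{23})^2 + (\frac{144}{839})^2*(e_{25})^2 + (-\frac{1728}{839})^2*(e_{34})^2 + (\frac{6364}{2517})^2*(e_{35})^2 + (\frac{432}{839})^2*(e_{45})^2 = \frac{147456}{703921}*(-1) + \frac{9216}{703921}*(+1) + \frac{331776}{703921}*(-1) + \frac{20736}{703921}*(+1) + \frac{2985984}{703921}*(-1) + \frac{40500496}{6335289}*(+1) + \frac{186624}{703921}*(+1) = \frac{16}{9} (each basis 2-blade squares to minus the product of its generators' squares); cross terms between blades sharing an index anticommute and cancel; the commuting (index-disjoint) pairs give grade-4 terms 2*c*c'*(blade product), which cancel blade by blade — e_{1235}: -\frac{110592}{703921} + \frac{110592}{703921} = 0; e_{1345}: \frac{331776}{703921} - \frac{331776}{703921} = 0; e_{2345}: \frac{497664}{703921} - \frac{497664}{703921} = 0 — confirming B is simple. So B^2 = \frac{16}{9}.
Answer: boost, certificate B^2 = \frac{16}{9}. The class reads off the invariant scalar \frac{16}{9} directly.


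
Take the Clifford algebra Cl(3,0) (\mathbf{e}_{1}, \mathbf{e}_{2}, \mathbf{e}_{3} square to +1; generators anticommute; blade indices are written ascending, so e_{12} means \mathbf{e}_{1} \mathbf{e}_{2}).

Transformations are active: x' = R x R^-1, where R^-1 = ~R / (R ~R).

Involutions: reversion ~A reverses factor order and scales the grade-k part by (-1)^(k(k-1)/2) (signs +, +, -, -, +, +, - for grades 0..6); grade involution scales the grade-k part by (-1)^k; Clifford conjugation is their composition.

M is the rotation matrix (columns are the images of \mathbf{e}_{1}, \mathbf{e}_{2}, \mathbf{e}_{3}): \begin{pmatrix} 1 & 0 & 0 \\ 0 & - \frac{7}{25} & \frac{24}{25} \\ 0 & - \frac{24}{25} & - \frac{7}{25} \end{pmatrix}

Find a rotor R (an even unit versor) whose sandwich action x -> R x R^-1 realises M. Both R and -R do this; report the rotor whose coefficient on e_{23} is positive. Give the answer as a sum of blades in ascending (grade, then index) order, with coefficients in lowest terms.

Method: write R = a + b12*e_{12} + b13*e_{13} + b23*e_{23} with a^2 + b12^2 + b13^2 + b23^2 = 1 (so R^-1 = ~R). Expanding the columns R e_j ~R gives tr M = 4a^2 - 1 and, from the antisymmetric part, M21 - M12 = -4a*b12, M13 - M31 = 4a*b13, M32 - M23 = -4a*b23.
Here tr M = \frac{11}{25}, so a^2 = (1 + tr M)/4 = \frac{9}{25} and a = ±\frac{3}{5}. Taking a = \frac{3}{5}: M21 - M12 = 0, M13 - M31 = 0, M32 - M23 = -\frac{48}{25}, giving b12 = 0, b13 = 0, b23 = \frac{4}{5}, i.e. R = \frac{3}{5} + \frac{4}{5} e_{23}.
Its e_{23} coefficient is already positive.
Answer: \frac{3}{5} + \frac{4}{5} e_{23}. Why the constraint matters: R and -R act identically through the sandwich — M has trace \frac{11}{25} either way — so only the sign condition on e_{23} picks one of the two preimages.


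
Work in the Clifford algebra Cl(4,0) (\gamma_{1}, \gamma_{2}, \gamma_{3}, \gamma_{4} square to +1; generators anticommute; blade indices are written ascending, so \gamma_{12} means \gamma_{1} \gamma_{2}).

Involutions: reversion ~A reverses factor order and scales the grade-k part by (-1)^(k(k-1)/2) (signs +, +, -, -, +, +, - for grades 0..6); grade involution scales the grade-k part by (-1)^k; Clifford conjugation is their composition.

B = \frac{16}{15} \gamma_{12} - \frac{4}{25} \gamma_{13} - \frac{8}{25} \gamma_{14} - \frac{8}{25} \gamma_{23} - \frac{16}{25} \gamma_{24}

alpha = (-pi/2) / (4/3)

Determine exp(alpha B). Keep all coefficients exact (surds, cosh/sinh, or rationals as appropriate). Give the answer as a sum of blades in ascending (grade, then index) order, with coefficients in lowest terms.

B^2 term by term: the squares give (\frac{16}{15})^2*(\gamma_{12})^2 + (-\frac{4}{25})^2*(\gamma_{13})^2 + (-\frac{8}{25})^2*(\gamma_{14})^2 + (-\frac{8}{25})^2*(\gamma_{23})^2 + (-\frac{16}{25})^2*(\gamma_{24})^2 = \frac{256}{225}*(-1) + \frac{16}{625}*(-1) + \frac{64}{625}*(-1) + \frac{64}{625}*(-1) + \frac{256}{625}*(-1) = -\frac{16}{9} (each basis 2-blade squares to minus the product of its generators' squares); cross terms between blades sharing an index anticommute and cancel; the commuting (index-disjoint) pairs give grade-4 terms 2*c*c'*(blade product), which cancel blade by blade — \gamma_{1234}: -\frac{128}{625} + \frac{128}{625} = 0 — confirming B is simple. So B^2 = -\frac{16}{9}.
B^2 = -\frac{16}{9} — circular case — the even/odd split gives cos and sin: l = \frac{4}{3}, alpha*l = - \frac{\pi}{2}, so exp(alpha B) = cos(- \frac{\pi}{2}) + (sin(- \frac{\pi}{2})/(\frac{4}{3}))*B = 0 + (- \frac{3}{4})*B.
Answer: - \frac{4}{5} \gamma_{12} + \frac{3}{25} \gamma_{13} + \frac{6}{25} \gamma_{14} + \frac{6}{25} \gamma_{23} + \frac{12}{25} \gamma_{24}


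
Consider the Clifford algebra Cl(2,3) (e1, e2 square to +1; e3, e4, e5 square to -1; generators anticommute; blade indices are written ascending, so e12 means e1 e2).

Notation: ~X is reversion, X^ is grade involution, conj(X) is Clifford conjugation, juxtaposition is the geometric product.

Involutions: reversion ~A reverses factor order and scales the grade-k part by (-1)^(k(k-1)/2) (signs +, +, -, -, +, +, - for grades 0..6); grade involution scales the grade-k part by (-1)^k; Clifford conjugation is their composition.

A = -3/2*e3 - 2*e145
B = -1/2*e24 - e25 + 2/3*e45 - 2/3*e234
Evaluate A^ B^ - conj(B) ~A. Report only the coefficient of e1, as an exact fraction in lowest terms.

first term: -4/3*e1 + e24 + 2*e124 - e125 + 3/4*e234 + 3/2*e235 + e345 + 4/3*e1235
second term: 4/3*e1 + e24 + 2*e124 - e125 + 3/4*e234 + 3/2*e235 + e345 - 4/3*e1235
Answer: -8/3


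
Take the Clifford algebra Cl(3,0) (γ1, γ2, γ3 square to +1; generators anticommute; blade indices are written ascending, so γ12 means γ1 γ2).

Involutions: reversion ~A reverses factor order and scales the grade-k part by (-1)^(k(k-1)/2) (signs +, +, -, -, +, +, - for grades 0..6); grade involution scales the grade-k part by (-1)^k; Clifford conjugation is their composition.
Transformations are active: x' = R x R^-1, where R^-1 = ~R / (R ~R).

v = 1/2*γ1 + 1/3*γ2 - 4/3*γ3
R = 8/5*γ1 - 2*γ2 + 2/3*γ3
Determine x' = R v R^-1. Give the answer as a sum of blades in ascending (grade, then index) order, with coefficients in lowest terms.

~R = 8/5*γ1 - 2*γ2 + 2/3*γ3, and R ~R = 1576/225, so R^-1 = ~R / (1576/225).
R v = -34/45 + 23/15*γ12 - 37/15*γ13 + 22/9*γ23
Answer: -333/394*γ1 + 58/591*γ2 + 703/591*γ3


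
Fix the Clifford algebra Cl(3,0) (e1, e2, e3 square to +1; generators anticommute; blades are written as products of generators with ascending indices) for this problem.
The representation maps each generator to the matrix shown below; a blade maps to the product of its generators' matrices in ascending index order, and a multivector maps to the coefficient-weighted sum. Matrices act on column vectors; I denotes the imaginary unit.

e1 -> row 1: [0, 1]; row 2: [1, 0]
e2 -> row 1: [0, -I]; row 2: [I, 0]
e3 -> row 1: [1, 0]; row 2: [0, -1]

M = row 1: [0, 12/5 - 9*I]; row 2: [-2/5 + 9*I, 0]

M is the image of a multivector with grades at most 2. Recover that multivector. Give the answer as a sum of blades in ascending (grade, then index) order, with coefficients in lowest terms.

Method: 1, rho(e1), rho(e2), rho(e3) form a trace-orthogonal basis of the 2x2 complex matrices (tr(X Y) = 2 if X = Y, else 0), so M = m0*1 + m1*rho(e1) + m2*rho(e2) + m3*rho(e3) with m0 = tr(M)/2 = 0, m1 = tr(M rho(e1))/2 = 1, m2 = tr(M rho(e2))/2 = 9 + 7*I/5, m3 = tr(M rho(e3))/2 = 0.
Multiplying table entries, the bivector images are rho(e1 e2) = I*rho(e3), rho(e1 e3) = -I*rho(e2), rho(e2 e3) = I*rho(e1); with real blade coefficients the real parts of m0..m3 are the coefficients of 1, e1, e2, e3 and the imaginary parts give the bivectors (e2 e3: Im m1, e1 e3: -Im m2, e1 e2: Im m3).
Answer: e1 + 9*e2 - 7/5*e1 e3


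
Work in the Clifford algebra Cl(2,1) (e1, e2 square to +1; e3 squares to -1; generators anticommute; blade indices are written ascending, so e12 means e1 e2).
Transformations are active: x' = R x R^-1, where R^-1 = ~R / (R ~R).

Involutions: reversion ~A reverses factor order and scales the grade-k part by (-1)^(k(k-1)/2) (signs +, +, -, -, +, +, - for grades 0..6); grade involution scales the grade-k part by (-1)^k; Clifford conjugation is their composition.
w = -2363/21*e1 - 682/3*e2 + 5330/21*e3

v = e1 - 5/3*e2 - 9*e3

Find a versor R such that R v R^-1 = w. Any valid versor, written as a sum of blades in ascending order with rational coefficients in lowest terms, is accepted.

Reasoning: v^2 = w^2 = -695/9 since conjugation preserves the quadratic form; R = v + w = -2342/21*e1 - 229*e2 + 5141/21*e3 is then valid when invertible, keeping its own part and reversing (v - w)/2.
Answer: -2342/21*e1 - 229*e2 + 5141/21*e3


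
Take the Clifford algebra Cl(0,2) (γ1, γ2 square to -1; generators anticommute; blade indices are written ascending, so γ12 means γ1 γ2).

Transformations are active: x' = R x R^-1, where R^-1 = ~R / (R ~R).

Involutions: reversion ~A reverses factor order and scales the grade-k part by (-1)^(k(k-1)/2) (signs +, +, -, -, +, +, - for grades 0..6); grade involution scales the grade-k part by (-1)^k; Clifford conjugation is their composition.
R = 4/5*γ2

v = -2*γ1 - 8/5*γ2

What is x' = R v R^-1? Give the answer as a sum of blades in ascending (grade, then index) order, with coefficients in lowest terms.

~R = 4/5*γ2, and R ~R = -16/25, so R^-1 = ~R / (-16/25).
R v = 32/25 + 8/5*γ12
Answer: 2*γ1 - 8/5*γ2


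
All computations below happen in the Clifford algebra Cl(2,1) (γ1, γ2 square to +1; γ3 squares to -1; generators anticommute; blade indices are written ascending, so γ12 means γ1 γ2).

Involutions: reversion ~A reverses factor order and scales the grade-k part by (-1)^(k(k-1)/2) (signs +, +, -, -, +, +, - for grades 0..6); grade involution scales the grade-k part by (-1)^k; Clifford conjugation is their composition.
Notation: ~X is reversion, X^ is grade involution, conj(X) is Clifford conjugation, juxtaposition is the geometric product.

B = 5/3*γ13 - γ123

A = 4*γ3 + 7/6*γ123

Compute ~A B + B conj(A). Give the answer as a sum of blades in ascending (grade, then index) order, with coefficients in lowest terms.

first term: 7/6 + 20/3*γ1 + 35/18*γ2 + 4*γ12
second term: -7/6 + 20/3*γ1 - 35/18*γ2 - 4*γ12
Answer: 40/3*γ1


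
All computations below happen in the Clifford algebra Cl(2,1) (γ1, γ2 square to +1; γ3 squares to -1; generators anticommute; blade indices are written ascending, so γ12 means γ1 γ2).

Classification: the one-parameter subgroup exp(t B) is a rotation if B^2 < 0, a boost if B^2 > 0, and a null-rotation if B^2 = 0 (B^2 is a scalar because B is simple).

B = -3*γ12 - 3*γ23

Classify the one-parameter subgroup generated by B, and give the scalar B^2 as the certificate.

B^2 term by term: the squares give (-3)^2*(γ12)^2 + (-3)^2*(γ23)^2 = 9*(-1) + 9*(+1) = 0 (each basis 2-blade squares to minus the product of its generators' squares); cross terms between blades sharing an index anticommute and cancel. So B^2 = 0.
Answer: null-rotation, certificate B^2 = 0. The invariant at work: B^2 = 0 is unchanged by conjugation, hence its sign classifies the subgroup whatever basis B is written in.


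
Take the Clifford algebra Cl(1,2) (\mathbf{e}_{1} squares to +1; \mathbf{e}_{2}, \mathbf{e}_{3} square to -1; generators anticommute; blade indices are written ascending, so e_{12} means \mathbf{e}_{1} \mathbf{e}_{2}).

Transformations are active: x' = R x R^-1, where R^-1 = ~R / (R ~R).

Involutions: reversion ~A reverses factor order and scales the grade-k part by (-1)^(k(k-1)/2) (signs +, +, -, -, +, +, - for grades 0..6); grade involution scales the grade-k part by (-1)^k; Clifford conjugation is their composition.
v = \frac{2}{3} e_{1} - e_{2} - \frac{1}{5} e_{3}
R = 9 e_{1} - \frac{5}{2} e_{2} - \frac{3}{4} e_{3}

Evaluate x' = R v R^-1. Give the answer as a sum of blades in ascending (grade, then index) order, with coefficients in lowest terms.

~R = 9 e_{1} - \frac{5}{2} e_{2} - \frac{3}{4} e_{3}, and R ~R = \frac{1187}{16}, so R^-1 = ~R / (\frac{1187}{16}).
R v = \frac{67}{20} - \frac{22}{3} e_{12} - \frac{13}{10} e_{13} - \frac{1}{4} e_{23}
Answer: \frac{2602}{17805} e_{1} + \frac{919}{1187} e_{2} + \frac{157}{1187} e_{3}


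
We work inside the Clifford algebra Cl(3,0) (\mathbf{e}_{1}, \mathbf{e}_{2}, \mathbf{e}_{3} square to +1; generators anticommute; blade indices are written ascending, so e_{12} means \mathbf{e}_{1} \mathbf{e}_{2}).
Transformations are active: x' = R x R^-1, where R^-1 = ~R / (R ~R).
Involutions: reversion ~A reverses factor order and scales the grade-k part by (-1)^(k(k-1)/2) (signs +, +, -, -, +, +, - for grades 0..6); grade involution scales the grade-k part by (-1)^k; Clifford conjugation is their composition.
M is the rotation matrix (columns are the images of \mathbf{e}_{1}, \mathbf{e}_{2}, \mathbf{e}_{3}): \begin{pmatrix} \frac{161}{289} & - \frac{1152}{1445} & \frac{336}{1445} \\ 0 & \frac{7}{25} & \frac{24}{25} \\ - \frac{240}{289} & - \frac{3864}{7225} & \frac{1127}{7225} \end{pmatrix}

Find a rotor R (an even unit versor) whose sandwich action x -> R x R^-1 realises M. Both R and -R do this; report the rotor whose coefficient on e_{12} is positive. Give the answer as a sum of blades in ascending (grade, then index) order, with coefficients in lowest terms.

Method: write R = a + b12*e_{12} + b13*e_{13} + b23*e_{23} with a^2 + b12^2 + b13^2 + b23^2 = 1 (so R^-1 = ~R). Expanding the columns R e_j ~R gives tr M = 4a^2 - 1 and, from the antisymmetric part, M21 - M12 = -4a*b12, M13 - M31 = 4a*b13, M32 - M23 = -4a*b23.
Here tr M = \frac{287}{289}, so a^2 = (1 + tr M)/4 = \frac{144}{289} and a = ±\frac{12}{17}. Taking a = \frac{12}{17}: M21 - M12 = \frac{1152}{1445}, M13 - M31 = \frac{1536}{1445}, M32 - M23 = -\frac{432}{289}, giving b12 = -\frac{24}{85}, b13 = \frac{32}{85}, b23 = \frac{9}{17}, i.e. R = \frac{12}{17} - \frac{24}{85} e_{12} + \frac{32}{85} e_{13} + \frac{9}{17} e_{23}.
Its e_{12} coefficient is negative, so report the other preimage -R.
Answer: -\frac{12}{17} + \frac{24}{85} e_{12} - \frac{32}{85} e_{13} - \frac{9}{17} e_{23}. Uniqueness: Spin(3) -> SO(3) maps R and -R to the same rotation of trace \frac{287}{289}; fixing the sign of the e_{12} coefficient removes the ambiguity.
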